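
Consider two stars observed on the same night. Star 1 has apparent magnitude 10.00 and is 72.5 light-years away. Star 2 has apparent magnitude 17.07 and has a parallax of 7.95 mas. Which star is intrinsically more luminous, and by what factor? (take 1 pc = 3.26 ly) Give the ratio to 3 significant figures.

Star 1: d = 72.5 ly / 3.26 = 22.24 pc
Star 1: M = m − 5 log₁₀ d + 5 = 10.00 − 5·1.3471 + 5 = 8.264
Star 2: p = 7.95 mas = 7.95×10^-3″ → d = 1/p = 125.8 pc
Star 2: M = m − 5 log₁₀ d + 5 = 17.07 − 5·2.0996 + 5 = 11.572
ΔM = M_1 − M_2 = 8.264 − (11.572) = -3.307; smaller M is more luminous → Star 1.
L ratio = 10^(0.4 |ΔM|) = 10^1.323 = 21.04

Star 1 is more luminous, by a factor of 21.0.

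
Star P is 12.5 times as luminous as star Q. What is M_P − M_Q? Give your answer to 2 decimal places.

M_P − M_Q ≈ -2.74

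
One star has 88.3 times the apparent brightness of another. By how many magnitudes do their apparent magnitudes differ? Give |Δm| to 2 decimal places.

Pogson: Δm = −2.5 log₁₀(ratio) = −2.5 log₁₀(88.3) = −2.5 × 1.9460 = -4.865

|Δm| ≈ 4.86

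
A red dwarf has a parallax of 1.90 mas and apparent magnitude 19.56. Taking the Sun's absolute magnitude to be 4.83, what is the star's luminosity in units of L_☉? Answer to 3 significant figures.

d = 1/p = 1000/1.90 mas = 526.3 pc
M = m − 5 log₁₀ d + 5 = 19.56 − 5·2.7212 + 5 = 10.954
M − M_☉ = 10.954 − 4.83 = 6.124
L/L_☉ = 10^(−0.4 × 6.124) = 3.552×10^-3

L/L_☉ ≈ 3.55×10^-3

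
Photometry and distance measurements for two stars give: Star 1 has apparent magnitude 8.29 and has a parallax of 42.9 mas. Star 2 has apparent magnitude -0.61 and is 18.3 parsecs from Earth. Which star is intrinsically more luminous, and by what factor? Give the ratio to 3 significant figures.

Star 1: p = 42.9 mas = 0.0429″ → d = 1/p = 23.31 pc
Star 1: M = m − 5 log₁₀ d + 5 = 8.29 − 5·1.3675 + 5 = 6.452
Star 2: M = m − 5 log₁₀ d + 5 = -0.61 − 5·1.2625 + 5 = -1.922
ΔM = M_1 − M_2 = 6.452 − (-1.922) = 8.375; smaller M is more luminous → Star 2.
L ratio = 10^(0.4 |ΔM|) = 10^3.350 = 2238

Star 2 is more luminous, by a factor of 2240.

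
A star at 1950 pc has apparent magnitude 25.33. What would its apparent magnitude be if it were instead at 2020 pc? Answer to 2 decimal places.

m ≈ 25.41

Flux ∝ 1/d², so Δm = 5 log₁₀(d₂/d₁) = 5 log₁₀(2020/1950) = 0.077
m₂ = m₁ + Δm = 25.33 + (0.077) = 25.407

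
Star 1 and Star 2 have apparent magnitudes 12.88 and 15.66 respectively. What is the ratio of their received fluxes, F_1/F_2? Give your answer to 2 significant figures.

F_1/F_2 ≈ 13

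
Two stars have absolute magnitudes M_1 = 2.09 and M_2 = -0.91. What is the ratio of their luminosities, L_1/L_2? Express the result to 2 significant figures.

ΔM = M_1 − M_2 = 3.00
L_1/L_2 = 10^(−0.4 ΔM) = 10^-1.200 = 0.06310

L_1/L_2 ≈ 0.063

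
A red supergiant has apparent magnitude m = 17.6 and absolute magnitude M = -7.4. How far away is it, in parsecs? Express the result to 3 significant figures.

μ = m − M = 25.000
m − M = 5 log₁₀ d − 5
log₁₀ d = (m − M)/5 + 1 = 6.0000
d = 10^6.0000 = 1.000×10^6 pc

d ≈ 1.00×10^6 pc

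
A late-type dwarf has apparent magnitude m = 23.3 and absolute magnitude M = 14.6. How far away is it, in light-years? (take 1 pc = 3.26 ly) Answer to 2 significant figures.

Distance modulus: m − M = 23.3 − (14.6) = 8.700
m − M = 5 log₁₀ d − 5
log₁₀ d = (m − M)/5 + 1 = 2.7400
d = 10^2.7400 = 549.5 pc
= 1792 ly

d ≈ 1800 ly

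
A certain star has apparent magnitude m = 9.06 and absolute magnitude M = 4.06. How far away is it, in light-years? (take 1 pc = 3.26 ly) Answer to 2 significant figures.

μ = m − M = 5.000
m − M = 5 log₁₀ d − 5
log₁₀ d = (m − M)/5 + 1 = 2.0000
d = 10^2.0000 = 100.0 pc
= 326.0 ly

d ≈ 330 ly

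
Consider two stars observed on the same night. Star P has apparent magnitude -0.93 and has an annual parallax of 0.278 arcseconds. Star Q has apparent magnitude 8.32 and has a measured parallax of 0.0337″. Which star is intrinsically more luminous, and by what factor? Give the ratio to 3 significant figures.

Star P: d = 1/p = 1/0.278″ = 3.597 pc
Star P: M = m − 5 log₁₀ d + 5 = -0.93 − 5·0.5560 + 5 = 1.290
Star Q: d = 1/p = 1/0.0337″ = 29.67 pc
Star Q: M = m − 5 log₁₀ d + 5 = 8.32 − 5·1.4724 + 5 = 5.958
ΔM = M_P − M_Q = 1.290 − (5.958) = -4.668; smaller M is more luminous → Star P.
L ratio = 10^(0.4 |ΔM|) = 10^1.867 = 73.65

Star P is more luminous, by a factor of 73.6.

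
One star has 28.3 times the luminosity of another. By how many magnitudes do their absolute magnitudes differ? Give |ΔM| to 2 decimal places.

|ΔM| ≈ 3.63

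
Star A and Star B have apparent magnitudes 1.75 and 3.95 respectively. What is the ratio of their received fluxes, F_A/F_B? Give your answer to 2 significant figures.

Δm = 1.75 − (3.95) = -2.20
Flux ratio = 10^(−0.4 Δm) = 10^(−0.4 × -2.20) = 10^0.880 = 7.586

F_A/F_B ≈ 7.6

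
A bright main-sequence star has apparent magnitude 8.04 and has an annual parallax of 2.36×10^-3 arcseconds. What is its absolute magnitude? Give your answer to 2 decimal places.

M ≈ -0.10

d = 1/p = 1/2.36×10^-3″ = 423.7 pc
5 log₁₀(d/10 pc) = 5 log₁₀(423.7) − 5 = 8.135
M = m − 5 log₁₀(d/10) = 8.04 − 8.135 = -0.095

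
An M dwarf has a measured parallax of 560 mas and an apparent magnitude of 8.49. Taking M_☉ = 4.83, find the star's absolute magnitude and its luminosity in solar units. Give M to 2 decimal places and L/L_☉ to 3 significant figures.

M ≈ 12.23; L/L_☉ ≈ 1.10×10^-3

d = 1/p = 1000/560 mas = 1.786 pc
M = m − 5 log₁₀ d + 5 = 8.49 − 5·0.2518 + 5 = 12.231
M − M_☉ = 12.231 − 4.83 = 7.401
L/L_☉ = 10^(−0.4 × 7.401) = 1.096×10^-3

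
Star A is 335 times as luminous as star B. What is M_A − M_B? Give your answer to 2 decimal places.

Pogson: ΔM = −2.5 log₁₀(ratio) = −2.5 log₁₀(335) = −2.5 × 2.5250 = -6.313
Star A is brighter, so it has the smaller magnitude: the difference is negative.

M_A − M_B ≈ -6.31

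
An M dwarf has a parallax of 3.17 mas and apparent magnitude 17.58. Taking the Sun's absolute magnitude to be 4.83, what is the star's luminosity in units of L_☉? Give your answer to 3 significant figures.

d = 1/p = 1000/3.17 mas = 315.5 pc
M = m − 5 log₁₀ d + 5 = 17.58 − 5·2.4989 + 5 = 10.085
M − M_☉ = 10.085 − 4.83 = 5.255
L/L_☉ = 10^(−0.4 × 5.255) = 7.905×10^-3

L/L_☉ ≈ 7.90×10^-3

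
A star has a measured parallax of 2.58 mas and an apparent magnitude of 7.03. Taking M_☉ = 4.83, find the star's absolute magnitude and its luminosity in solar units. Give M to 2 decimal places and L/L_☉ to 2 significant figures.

M ≈ -0.91; L/L_☉ ≈ 200

d = 1/p = 1000/2.58 mas = 387.6 pc
M = m − 5 log₁₀ d + 5 = 7.03 − 5·2.5884 + 5 = -0.912
M − M_☉ = -0.912 − 4.83 = -5.742
L/L_☉ = 10^(−0.4 × -5.742) = 198.0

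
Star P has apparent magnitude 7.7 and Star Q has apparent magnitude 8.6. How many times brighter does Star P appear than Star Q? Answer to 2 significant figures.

2.3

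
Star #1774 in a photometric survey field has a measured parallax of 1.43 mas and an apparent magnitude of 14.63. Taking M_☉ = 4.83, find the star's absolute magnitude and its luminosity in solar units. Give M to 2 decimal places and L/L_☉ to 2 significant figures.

M ≈ 5.41; L/L_☉ ≈ 0.59

d = 1/p = 1000/1.43 mas = 699.3 pc
M = m − 5 log₁₀ d + 5 = 14.63 − 5·2.8447 + 5 = 5.407
M − M_☉ = 5.407 − 4.83 = 0.577
L/L_☉ = 10^(−0.4 × 0.577) = 0.5879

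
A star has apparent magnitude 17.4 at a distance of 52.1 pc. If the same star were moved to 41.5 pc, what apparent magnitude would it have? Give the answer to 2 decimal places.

m ≈ 16.91

Flux ∝ 1/d², so Δm = 5 log₁₀(d₂/d₁) = 5 log₁₀(41.5/52.1) = -0.494
m₂ = m₁ + Δm = 17.4 + (-0.494) = 16.906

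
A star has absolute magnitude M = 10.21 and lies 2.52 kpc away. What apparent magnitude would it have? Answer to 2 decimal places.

m ≈ 22.22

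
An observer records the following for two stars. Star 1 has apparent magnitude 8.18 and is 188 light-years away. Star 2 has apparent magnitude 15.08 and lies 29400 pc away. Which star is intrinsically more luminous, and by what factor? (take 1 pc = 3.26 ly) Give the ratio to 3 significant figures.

Star 1: d = 188 ly / 3.26 = 57.67 pc
Star 1: M = m − 5 log₁₀ d + 5 = 8.18 − 5·1.7609 + 5 = 4.375
Star 2: M = m − 5 log₁₀ d + 5 = 15.08 − 5·4.4683 + 5 = -2.262
ΔM = M_1 − M_2 = 4.375 − (-2.262) = 6.637; smaller M is more luminous → Star 2.
L ratio = 10^(0.4 |ΔM|) = 10^2.655 = 451.7

Star 2 is more luminous, by a factor of 452.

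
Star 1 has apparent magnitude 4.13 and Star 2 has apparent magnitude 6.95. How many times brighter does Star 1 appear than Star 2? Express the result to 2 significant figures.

Magnitude difference = -2.82
Flux ratio = 10^(−0.4 Δm) = 10^(−0.4 × -2.82) = 10^1.128 = 13.43

13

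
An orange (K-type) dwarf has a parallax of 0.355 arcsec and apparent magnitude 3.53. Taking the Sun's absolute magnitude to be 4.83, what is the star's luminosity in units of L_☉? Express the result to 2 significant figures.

d = 1/p = 1/0.355″ = 2.817 pc
M = m − 5 log₁₀ d + 5 = 3.53 − 5·0.4498 + 5 = 6.281
M − M_☉ = 6.281 − 4.83 = 1.451
L/L_☉ = 10^(−0.4 × 1.451) = 0.2628

L/L_☉ ≈ 0.26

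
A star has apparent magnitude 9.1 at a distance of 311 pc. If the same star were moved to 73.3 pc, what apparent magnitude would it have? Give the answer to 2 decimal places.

m ≈ 5.96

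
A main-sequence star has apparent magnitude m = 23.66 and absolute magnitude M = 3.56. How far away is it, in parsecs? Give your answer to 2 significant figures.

Distance modulus: m − M = 23.66 − (3.56) = 20.100
m − M = 5 log₁₀ d − 5
log₁₀ d = (m − M)/5 + 1 = 5.0200
d = 10^5.0200 = 104700 pc

d ≈ 100000 pc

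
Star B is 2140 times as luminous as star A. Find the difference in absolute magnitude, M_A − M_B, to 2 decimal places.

Pogson: ΔM = −2.5 log₁₀(ratio) = −2.5 log₁₀(2140) = −2.5 × 3.3304 = -8.326
Star B is brighter so has the smaller magnitude: M_A − M_B is positive.

M_A − M_B ≈ 8.33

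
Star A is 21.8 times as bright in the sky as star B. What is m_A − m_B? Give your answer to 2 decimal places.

Pogson: Δm = −2.5 log₁₀(ratio) = −2.5 log₁₀(21.8) = −2.5 × 1.3385 = -3.346
Star A is brighter, so it has the smaller magnitude: the difference is negative.

m_A − m_B ≈ -3.35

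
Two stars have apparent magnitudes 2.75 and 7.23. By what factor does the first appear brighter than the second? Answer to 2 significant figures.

62

Magnitude difference = -4.48
Flux ratio = 10^(−0.4 Δm) = 10^(−0.4 × -4.48) = 10^1.792 = 61.94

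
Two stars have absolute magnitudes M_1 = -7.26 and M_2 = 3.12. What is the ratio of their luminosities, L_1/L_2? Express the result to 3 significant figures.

ΔM = M_1 − M_2 = -10.38
L_1/L_2 = 10^(−0.4 ΔM) = 10^4.152 = 14190

L_1/L_2 ≈ 14200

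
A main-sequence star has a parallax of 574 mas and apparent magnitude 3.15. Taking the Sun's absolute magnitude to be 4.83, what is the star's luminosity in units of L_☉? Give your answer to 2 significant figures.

L/L_☉ ≈ 0.14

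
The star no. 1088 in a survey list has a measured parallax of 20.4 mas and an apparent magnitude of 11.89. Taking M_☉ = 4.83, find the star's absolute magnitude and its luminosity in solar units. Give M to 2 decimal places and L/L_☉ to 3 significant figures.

M ≈ 8.44; L/L_☉ ≈ 0.0360

d = 1/p = 1000/20.4 mas = 49.02 pc
M = m − 5 log₁₀ d + 5 = 11.89 − 5·1.6904 + 5 = 8.438
M − M_☉ = 8.438 − 4.83 = 3.608
L/L_☉ = 10^(−0.4 × 3.608) = 0.03604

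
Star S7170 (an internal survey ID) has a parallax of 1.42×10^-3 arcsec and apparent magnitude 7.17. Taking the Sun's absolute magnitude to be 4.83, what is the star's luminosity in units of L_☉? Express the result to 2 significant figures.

L/L_☉ ≈ 570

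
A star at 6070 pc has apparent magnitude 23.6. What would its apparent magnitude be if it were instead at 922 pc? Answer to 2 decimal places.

m ≈ 19.51

Flux ∝ 1/d², so Δm = 5 log₁₀(d₂/d₁) = 5 log₁₀(922/6070) = -4.092
m₂ = m₁ + Δm = 23.6 + (-4.092) = 19.508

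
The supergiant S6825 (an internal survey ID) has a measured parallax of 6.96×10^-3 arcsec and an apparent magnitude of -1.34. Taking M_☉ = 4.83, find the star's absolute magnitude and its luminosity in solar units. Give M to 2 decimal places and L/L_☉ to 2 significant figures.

M ≈ -7.13; L/L_☉ ≈ 61000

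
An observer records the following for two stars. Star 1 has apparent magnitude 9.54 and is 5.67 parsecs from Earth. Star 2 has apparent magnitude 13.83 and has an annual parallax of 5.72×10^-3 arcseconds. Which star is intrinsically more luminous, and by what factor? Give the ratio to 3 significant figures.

Star 2 is more luminous, by a factor of 18.3.

Star 1: M = m − 5 log₁₀ d + 5 = 9.54 − 5·0.7536 + 5 = 10.772
Star 2: d = 1/p = 1/5.72×10^-3″ = 174.8 pc
Star 2: M = m − 5 log₁₀ d + 5 = 13.83 − 5·2.2426 + 5 = 7.617
ΔM = M_1 − M_2 = 10.772 − (7.617) = 3.155; smaller M is more luminous → Star 2.
L ratio = 10^(0.4 |ΔM|) = 10^1.262 = 18.28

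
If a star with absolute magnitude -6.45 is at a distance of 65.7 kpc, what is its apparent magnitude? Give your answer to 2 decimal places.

d = 65.7 kpc = 65700 pc
m = M + 5 log₁₀ d − 5 = -6.45 + 5·4.8176 − 5 = 12.638

m ≈ 12.64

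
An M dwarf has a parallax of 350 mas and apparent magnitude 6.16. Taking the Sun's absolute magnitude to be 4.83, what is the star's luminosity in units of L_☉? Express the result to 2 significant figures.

L/L_☉ ≈ 0.024

d = 1/p = 1000/350 mas = 2.857 pc
M = m − 5 log₁₀ d + 5 = 6.16 − 5·0.4559 + 5 = 8.880
M − M_☉ = 8.880 − 4.83 = 4.050
L/L_☉ = 10^(−0.4 × 4.050) = 0.02398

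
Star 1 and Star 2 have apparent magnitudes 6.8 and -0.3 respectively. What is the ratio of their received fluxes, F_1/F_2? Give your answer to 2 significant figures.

F_1/F_2 ≈ 1.4×10^-3

Δm = 6.8 − (-0.3) = 7.1
Flux ratio = 10^(−0.4 Δm) = 10^(−0.4 × 7.1) = 10^-2.840 = 1.445×10^-3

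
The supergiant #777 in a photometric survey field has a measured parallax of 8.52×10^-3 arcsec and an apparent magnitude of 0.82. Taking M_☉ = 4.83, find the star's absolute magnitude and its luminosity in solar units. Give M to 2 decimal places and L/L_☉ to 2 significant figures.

M ≈ -4.53; L/L_☉ ≈ 5500

d = 1/p = 1/8.52×10^-3″ = 117.4 pc
M = m − 5 log₁₀ d + 5 = 0.82 − 5·2.0696 + 5 = -4.528
M − M_☉ = -4.528 − 4.83 = -9.358
L/L_☉ = 10^(−0.4 × -9.358) = 5535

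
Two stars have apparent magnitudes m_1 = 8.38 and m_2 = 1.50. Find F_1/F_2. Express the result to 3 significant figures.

Δm = 8.38 − (1.50) = 6.88
Flux ratio = 10^(−0.4 Δm) = 10^(−0.4 × 6.88) = 10^-2.752 = 1.770×10^-3

F_1/F_2 ≈ 1.77×10^-3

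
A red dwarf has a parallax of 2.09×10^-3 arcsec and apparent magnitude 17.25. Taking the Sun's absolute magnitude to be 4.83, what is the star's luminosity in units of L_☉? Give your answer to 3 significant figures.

d = 1/p = 1/2.09×10^-3″ = 478.5 pc
M = m − 5 log₁₀ d + 5 = 17.25 − 5·2.6799 + 5 = 8.851
M − M_☉ = 8.851 − 4.83 = 4.021
L/L_☉ = 10^(−0.4 × 4.021) = 0.02464

L/L_☉ ≈ 0.0246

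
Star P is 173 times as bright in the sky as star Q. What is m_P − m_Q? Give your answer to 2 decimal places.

Pogson: Δm = −2.5 log₁₀(ratio) = −2.5 log₁₀(173) = −2.5 × 2.2380 = -5.595
Star P is brighter, so it has the smaller magnitude: the difference is negative.

m_P − m_Q ≈ -5.60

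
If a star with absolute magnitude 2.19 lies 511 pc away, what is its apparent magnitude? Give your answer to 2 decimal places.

m ≈ 10.73

m = M + 5 log₁₀ d − 5 = 2.19 + 5·2.7084 − 5 = 10.732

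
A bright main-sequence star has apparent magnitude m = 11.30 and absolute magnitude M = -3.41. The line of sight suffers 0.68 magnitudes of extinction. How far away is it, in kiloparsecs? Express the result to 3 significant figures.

d ≈ 6.40 kpc

m − M = 5 log₁₀(d/10 pc) + A  ⇒  11.30 − (-3.41) − 0.68 = 5 log₁₀(d/10)
14.030 = 5 log₁₀(d/10)
log₁₀ d = (m − M − A)/5 + 1 = 3.8060
d = 10^3.8060 = 6397 pc
= 6.397 kpc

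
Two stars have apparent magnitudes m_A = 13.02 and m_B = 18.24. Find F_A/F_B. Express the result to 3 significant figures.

Δm = 13.02 − (18.24) = -5.22
Flux ratio = 10^(−0.4 Δm) = 10^(−0.4 × -5.22) = 10^2.088 = 122.5

F_A/F_B ≈ 122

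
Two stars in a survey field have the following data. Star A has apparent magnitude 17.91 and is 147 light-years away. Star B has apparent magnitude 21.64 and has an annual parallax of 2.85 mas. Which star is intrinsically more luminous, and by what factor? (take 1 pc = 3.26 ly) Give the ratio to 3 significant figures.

Star A: d = 147 ly / 3.26 = 45.09 pc
Star A: M = m − 5 log₁₀ d + 5 = 17.91 − 5·1.6541 + 5 = 14.640
Star B: p = 2.85 mas = 2.85×10^-3″ → d = 1/p = 350.9 pc
Star B: M = m − 5 log₁₀ d + 5 = 21.64 − 5·2.5452 + 5 = 13.914
ΔM = M_A − M_B = 14.640 − (13.914) = 0.725; smaller M is more luminous → Star B.
L ratio = 10^(0.4 |ΔM|) = 10^0.290 = 1.950

Star B is more luminous, by a factor of 1.95.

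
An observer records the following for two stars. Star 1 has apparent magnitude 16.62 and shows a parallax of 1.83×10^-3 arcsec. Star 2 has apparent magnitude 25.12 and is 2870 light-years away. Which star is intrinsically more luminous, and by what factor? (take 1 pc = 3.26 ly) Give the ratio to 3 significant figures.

Star 1 is more luminous, by a factor of 968.

Star 1: d = 1/p = 1/1.83×10^-3″ = 546.4 pc
Star 1: M = m − 5 log₁₀ d + 5 = 16.62 − 5·2.7375 + 5 = 7.932
Star 2: d = 2870 ly / 3.26 = 880.4 pc
Star 2: M = m − 5 log₁₀ d + 5 = 25.12 − 5·2.9447 + 5 = 15.397
ΔM = M_1 − M_2 = 7.932 − (15.397) = -7.464; smaller M is more luminous → Star 1.
L ratio = 10^(0.4 |ΔM|) = 10^2.986 = 967.8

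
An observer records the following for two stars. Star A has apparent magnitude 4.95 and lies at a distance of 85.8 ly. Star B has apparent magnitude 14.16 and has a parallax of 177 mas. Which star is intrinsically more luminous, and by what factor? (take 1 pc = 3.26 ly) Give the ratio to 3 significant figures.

Star A: d = 85.8 ly / 3.26 = 26.32 pc
Star A: M = m − 5 log₁₀ d + 5 = 4.95 − 5·1.4203 + 5 = 2.849
Star B: p = 177 mas = 0.177″ → d = 1/p = 5.650 pc
Star B: M = m − 5 log₁₀ d + 5 = 14.16 − 5·0.7520 + 5 = 15.400
ΔM = M_A − M_B = 2.849 − (15.400) = -12.551; smaller M is more luminous → Star A.
L ratio = 10^(0.4 |ΔM|) = 10^5.020 = 104800

Star A is more luminous, by a factor of 105000.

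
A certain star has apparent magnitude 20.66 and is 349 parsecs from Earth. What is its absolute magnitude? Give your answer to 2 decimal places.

5 log₁₀(d/10 pc) = 5 log₁₀(349.0) − 5 = 7.714
M = m − 5 log₁₀(d/10) = 20.66 − 7.714 = 12.946

M ≈ 12.95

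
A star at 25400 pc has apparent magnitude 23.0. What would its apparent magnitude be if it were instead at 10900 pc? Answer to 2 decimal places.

m ≈ 21.16

Flux ∝ 1/d², so Δm = 5 log₁₀(d₂/d₁) = 5 log₁₀(10900/25400) = -1.837
m₂ = m₁ + Δm = 23.0 + (-1.837) = 21.163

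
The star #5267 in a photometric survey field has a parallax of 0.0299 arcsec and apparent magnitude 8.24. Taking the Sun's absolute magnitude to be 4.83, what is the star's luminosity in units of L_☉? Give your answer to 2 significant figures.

L/L_☉ ≈ 0.48

d = 1/p = 1/0.0299″ = 33.44 pc
M = m − 5 log₁₀ d + 5 = 8.24 − 5·1.5243 + 5 = 5.618
M − M_☉ = 5.618 − 4.83 = 0.788
L/L_☉ = 10^(−0.4 × 0.788) = 0.4838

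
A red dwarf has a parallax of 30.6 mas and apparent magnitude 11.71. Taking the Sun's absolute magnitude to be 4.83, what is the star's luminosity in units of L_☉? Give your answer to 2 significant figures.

L/L_☉ ≈ 0.019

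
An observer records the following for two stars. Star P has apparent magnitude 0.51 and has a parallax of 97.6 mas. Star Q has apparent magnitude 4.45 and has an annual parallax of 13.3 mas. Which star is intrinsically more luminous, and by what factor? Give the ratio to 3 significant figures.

Star Q is more luminous, by a factor of 1.43.

Star P: p = 97.6 mas = 0.0976″ → d = 1/p = 10.25 pc
Star P: M = m − 5 log₁₀ d + 5 = 0.51 − 5·1.0106 + 5 = 0.457
Star Q: p = 13.3 mas = 0.0133″ → d = 1/p = 75.19 pc
Star Q: M = m − 5 log₁₀ d + 5 = 4.45 − 5·1.8761 + 5 = 0.069
ΔM = M_P − M_Q = 0.457 − (0.069) = 0.388; smaller M is more luminous → Star Q.
L ratio = 10^(0.4 |ΔM|) = 10^0.155 = 1.430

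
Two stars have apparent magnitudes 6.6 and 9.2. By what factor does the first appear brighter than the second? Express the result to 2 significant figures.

Δm = 6.6 − (9.2) = -2.6
Flux ratio = 10^(−0.4 Δm) = 10^(−0.4 × -2.6) = 10^1.040 = 10.96

11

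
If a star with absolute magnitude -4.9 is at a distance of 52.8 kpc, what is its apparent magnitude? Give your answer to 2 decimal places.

d = 52.8 kpc = 52800 pc
m = M + 5 log₁₀ d − 5 = -4.9 + 5·4.7226 − 5 = 13.713

m ≈ 13.71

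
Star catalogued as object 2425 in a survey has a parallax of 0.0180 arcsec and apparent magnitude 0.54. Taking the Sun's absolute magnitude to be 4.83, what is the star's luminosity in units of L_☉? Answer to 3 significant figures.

L/L_☉ ≈ 1600

d = 1/p = 1/0.0180″ = 55.56 pc
M = m − 5 log₁₀ d + 5 = 0.54 − 5·1.7447 + 5 = -3.184
M − M_☉ = -3.184 − 4.83 = -8.014
L/L_☉ = 10^(−0.4 × -8.014) = 1605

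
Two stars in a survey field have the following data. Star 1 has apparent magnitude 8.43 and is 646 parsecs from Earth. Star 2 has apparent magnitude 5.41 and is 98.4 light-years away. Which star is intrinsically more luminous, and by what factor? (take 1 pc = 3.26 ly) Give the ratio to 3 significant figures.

Star 1: M = m − 5 log₁₀ d + 5 = 8.43 − 5·2.8102 + 5 = -0.621
Star 2: d = 98.4 ly / 3.26 = 30.18 pc
Star 2: M = m − 5 log₁₀ d + 5 = 5.41 − 5·1.4798 + 5 = 3.011
ΔM = M_1 − M_2 = -0.621 − (3.011) = -3.632; smaller M is more luminous → Star 1.
L ratio = 10^(0.4 |ΔM|) = 10^1.453 = 28.37

Star 1 is more luminous, by a factor of 28.4.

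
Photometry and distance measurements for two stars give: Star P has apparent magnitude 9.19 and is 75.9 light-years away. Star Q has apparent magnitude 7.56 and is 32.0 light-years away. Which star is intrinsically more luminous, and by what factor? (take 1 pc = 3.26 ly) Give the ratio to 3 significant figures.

Star P is more luminous, by a factor of 1.25.

Star P: d = 75.9 ly / 3.26 = 23.28 pc
Star P: M = m − 5 log₁₀ d + 5 = 9.19 − 5·1.3670 + 5 = 7.355
Star Q: d = 32.0 ly / 3.26 = 9.816 pc
Star Q: M = m − 5 log₁₀ d + 5 = 7.56 − 5·0.9919 + 5 = 7.600
ΔM = M_P − M_Q = 7.355 − (7.600) = -0.245; smaller M is more luminous → Star P.
L ratio = 10^(0.4 |ΔM|) = 10^0.098 = 1.254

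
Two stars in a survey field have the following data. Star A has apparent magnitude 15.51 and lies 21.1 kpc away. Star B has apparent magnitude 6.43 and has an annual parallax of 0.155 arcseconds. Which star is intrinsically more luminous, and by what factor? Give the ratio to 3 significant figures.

Star A: d = 21.1 kpc = 21100 pc
Star A: M = m − 5 log₁₀ d + 5 = 15.51 − 5·4.3243 + 5 = -1.111
Star B: d = 1/p = 1/0.155″ = 6.452 pc
Star B: M = m − 5 log₁₀ d + 5 = 6.43 − 5·0.8097 + 5 = 7.382
ΔM = M_A − M_B = -1.111 − (7.382) = -8.493; smaller M is more luminous → Star A.
L ratio = 10^(0.4 |ΔM|) = 10^3.397 = 2496

Star A is more luminous, by a factor of 2500.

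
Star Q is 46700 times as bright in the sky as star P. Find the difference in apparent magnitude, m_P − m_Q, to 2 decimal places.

Pogson: Δm = −2.5 log₁₀(ratio) = −2.5 log₁₀(46700) = −2.5 × 4.6693 = -11.673
Star Q is brighter so has the smaller magnitude: m_P − m_Q is positive.

m_P − m_Q ≈ 11.67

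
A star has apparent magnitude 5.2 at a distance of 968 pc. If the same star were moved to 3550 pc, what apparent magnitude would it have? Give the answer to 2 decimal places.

Flux ∝ 1/d², so Δm = 5 log₁₀(d₂/d₁) = 5 log₁₀(3550/968) = 2.822
m₂ = m₁ + Δm = 5.2 + (2.822) = 8.022

m ≈ 8.02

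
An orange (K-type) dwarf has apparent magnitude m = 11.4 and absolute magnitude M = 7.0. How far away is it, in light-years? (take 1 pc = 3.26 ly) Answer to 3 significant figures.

d ≈ 247 ly

Distance modulus: m − M = 11.4 − (7.0) = 4.400
m − M = 5 log₁₀ d − 5
log₁₀ d = (m − M)/5 + 1 = 1.8800
d = 10^1.8800 = 75.86 pc
= 247.3 ly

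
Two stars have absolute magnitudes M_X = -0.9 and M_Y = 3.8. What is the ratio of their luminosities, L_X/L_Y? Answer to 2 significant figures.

ΔM = M_X − M_Y = -4.7
L_X/L_Y = 10^(−0.4 ΔM) = 10^1.880 = 75.86

L_X/L_Y ≈ 76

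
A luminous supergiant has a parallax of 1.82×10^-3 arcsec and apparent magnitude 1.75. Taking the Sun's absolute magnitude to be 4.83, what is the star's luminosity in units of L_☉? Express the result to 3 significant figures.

L/L_☉ ≈ 51500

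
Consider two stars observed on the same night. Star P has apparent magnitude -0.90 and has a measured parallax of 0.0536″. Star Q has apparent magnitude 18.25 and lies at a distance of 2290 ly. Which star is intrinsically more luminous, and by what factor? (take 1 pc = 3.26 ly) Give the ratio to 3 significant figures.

Star P is more luminous, by a factor of 32200.

Star P: d = 1/p = 1/0.0536″ = 18.66 pc
Star P: M = m − 5 log₁₀ d + 5 = -0.90 − 5·1.2708 + 5 = -2.254
Star Q: d = 2290 ly / 3.26 = 702.5 pc
Star Q: M = m − 5 log₁₀ d + 5 = 18.25 − 5·2.8466 + 5 = 9.017
ΔM = M_P − M_Q = -2.254 − (9.017) = -11.271; smaller M is more luminous → Star P.
L ratio = 10^(0.4 |ΔM|) = 10^4.508 = 32240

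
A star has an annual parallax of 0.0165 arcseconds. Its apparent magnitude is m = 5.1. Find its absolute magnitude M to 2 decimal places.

M ≈ 1.19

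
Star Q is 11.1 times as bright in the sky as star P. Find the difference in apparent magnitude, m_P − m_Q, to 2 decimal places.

m_P − m_Q ≈ 2.61

Pogson: Δm = −2.5 log₁₀(ratio) = −2.5 log₁₀(11.1) = −2.5 × 1.0453 = -2.613
Star Q is brighter so has the smaller magnitude: m_P − m_Q is positive.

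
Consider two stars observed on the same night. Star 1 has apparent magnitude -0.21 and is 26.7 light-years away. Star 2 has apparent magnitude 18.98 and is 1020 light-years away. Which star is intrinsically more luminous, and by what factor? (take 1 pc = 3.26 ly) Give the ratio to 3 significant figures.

Star 1 is more luminous, by a factor of 32500.

Star 1: d = 26.7 ly / 3.26 = 8.190 pc
Star 1: M = m − 5 log₁₀ d + 5 = -0.21 − 5·0.9133 + 5 = 0.224
Star 2: d = 1020 ly / 3.26 = 312.9 pc
Star 2: M = m − 5 log₁₀ d + 5 = 18.98 − 5·2.4954 + 5 = 11.503
ΔM = M_1 − M_2 = 0.224 − (11.503) = -11.280; smaller M is more luminous → Star 1.
L ratio = 10^(0.4 |ΔM|) = 10^4.512 = 32500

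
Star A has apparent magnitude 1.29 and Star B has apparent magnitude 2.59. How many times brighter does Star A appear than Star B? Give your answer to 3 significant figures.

Magnitude difference = -1.30
Flux ratio = 10^(−0.4 Δm) = 10^(−0.4 × -1.30) = 10^0.520 = 3.311

3.31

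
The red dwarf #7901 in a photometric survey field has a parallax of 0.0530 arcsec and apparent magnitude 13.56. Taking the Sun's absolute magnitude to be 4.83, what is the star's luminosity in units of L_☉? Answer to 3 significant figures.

L/L_☉ ≈ 1.15×10^-3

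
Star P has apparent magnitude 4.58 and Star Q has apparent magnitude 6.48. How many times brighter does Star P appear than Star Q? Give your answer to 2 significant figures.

5.8

Magnitude difference = -1.90
Flux ratio = 10^(−0.4 Δm) = 10^(−0.4 × -1.90) = 10^0.760 = 5.754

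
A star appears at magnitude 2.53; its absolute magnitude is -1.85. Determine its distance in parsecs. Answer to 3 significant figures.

μ = m − M = 4.380
m − M = 5 log₁₀ d − 5
log₁₀ d = (m − M)/5 + 1 = 1.8760
d = 10^1.8760 = 75.16 pc

d ≈ 75.2 pc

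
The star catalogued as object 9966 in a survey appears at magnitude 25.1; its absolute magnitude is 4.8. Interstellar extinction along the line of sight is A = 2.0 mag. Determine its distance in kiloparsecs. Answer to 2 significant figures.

d ≈ 46 kpc

m − M = 5 log₁₀(d/10 pc) + A  ⇒  25.1 − (4.8) − 2.0 = 5 log₁₀(d/10)
18.300 = 5 log₁₀(d/10)
log₁₀ d = (m − M − A)/5 + 1 = 4.6600
d = 10^4.6600 = 45710 pc
= 45.71 kpc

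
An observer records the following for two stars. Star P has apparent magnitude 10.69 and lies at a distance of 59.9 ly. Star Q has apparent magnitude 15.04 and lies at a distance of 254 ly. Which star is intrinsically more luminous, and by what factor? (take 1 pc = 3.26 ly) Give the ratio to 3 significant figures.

Star P is more luminous, by a factor of 3.06.

Star P: d = 59.9 ly / 3.26 = 18.37 pc
Star P: M = m − 5 log₁₀ d + 5 = 10.69 − 5·1.2642 + 5 = 9.369
Star Q: d = 254 ly / 3.26 = 77.91 pc
Star Q: M = m − 5 log₁₀ d + 5 = 15.04 − 5·1.8916 + 5 = 10.582
ΔM = M_P − M_Q = 9.369 − (10.582) = -1.213; smaller M is more luminous → Star P.
L ratio = 10^(0.4 |ΔM|) = 10^0.485 = 3.056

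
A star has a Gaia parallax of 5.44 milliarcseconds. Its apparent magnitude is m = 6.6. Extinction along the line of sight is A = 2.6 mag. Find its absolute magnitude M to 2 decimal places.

M ≈ -2.32

p = 5.44 mas = 5.44×10^-3″ → d = 1/p = 183.8 pc
5 log₁₀(d/10 pc) = 5 log₁₀(183.8) − 5 = 6.322
M = m − 5 log₁₀(d/10) − A = 6.6 − 6.322 − 2.6 = -2.322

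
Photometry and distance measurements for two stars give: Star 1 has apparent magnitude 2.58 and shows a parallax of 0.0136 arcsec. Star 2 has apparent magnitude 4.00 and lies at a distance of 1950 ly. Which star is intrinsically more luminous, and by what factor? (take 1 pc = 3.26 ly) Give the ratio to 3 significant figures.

Star 2 is more luminous, by a factor of 17.9.

Star 1: d = 1/p = 1/0.0136″ = 73.53 pc
Star 1: M = m − 5 log₁₀ d + 5 = 2.58 − 5·1.8665 + 5 = -1.752
Star 2: d = 1950 ly / 3.26 = 598.2 pc
Star 2: M = m − 5 log₁₀ d + 5 = 4.00 − 5·2.7768 + 5 = -4.884
ΔM = M_1 − M_2 = -1.752 − (-4.884) = 3.132; smaller M is more luminous → Star 2.
L ratio = 10^(0.4 |ΔM|) = 10^1.253 = 17.89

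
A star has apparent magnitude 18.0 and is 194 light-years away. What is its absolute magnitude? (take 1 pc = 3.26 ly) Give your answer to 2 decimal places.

M ≈ 14.13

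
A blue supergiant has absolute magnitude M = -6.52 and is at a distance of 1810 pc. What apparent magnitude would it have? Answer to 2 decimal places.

m = M + 5 log₁₀ d − 5 = -6.52 + 5·3.2577 − 5 = 4.768

m ≈ 4.77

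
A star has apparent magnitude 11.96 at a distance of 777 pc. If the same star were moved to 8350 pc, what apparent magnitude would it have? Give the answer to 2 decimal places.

m ≈ 17.12

Flux ∝ 1/d², so Δm = 5 log₁₀(d₂/d₁) = 5 log₁₀(8350/777) = 5.156
m₂ = m₁ + Δm = 11.96 + (5.156) = 17.116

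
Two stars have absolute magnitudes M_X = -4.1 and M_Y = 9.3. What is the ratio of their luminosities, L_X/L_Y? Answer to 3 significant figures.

ΔM = M_X − M_Y = -13.4
L_X/L_Y = 10^(−0.4 ΔM) = 10^5.360 = 229100

L_X/L_Y ≈ 229000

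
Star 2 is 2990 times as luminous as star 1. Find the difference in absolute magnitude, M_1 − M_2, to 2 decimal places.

M_1 − M_2 ≈ 8.69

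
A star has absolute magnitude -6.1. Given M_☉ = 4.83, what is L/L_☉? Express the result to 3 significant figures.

M − M_☉ = -6.1 − 4.83 = -10.930
L/L_☉ = 10^(−0.4 (M − M_☉)) = 10^4.372 = 23550

L/L_☉ ≈ 23600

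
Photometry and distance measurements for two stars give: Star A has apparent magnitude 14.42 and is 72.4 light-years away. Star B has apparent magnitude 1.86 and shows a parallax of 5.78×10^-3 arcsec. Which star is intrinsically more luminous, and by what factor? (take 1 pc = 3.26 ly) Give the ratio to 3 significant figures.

Star A: d = 72.4 ly / 3.26 = 22.21 pc
Star A: M = m − 5 log₁₀ d + 5 = 14.42 − 5·1.3465 + 5 = 12.687
Star B: d = 1/p = 1/5.78×10^-3″ = 173.0 pc
Star B: M = m − 5 log₁₀ d + 5 = 1.86 − 5·2.2381 + 5 = -4.330
ΔM = M_A − M_B = 12.687 − (-4.330) = 17.018; smaller M is more luminous → Star B.
L ratio = 10^(0.4 |ΔM|) = 10^6.807 = 6.414×10^6

Star B is more luminous, by a factor of 6.41×10^6.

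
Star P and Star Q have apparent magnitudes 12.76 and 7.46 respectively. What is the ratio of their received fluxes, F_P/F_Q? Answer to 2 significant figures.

F_P/F_Q ≈ 7.6×10^-3

Magnitude difference = 5.30
Flux ratio = 10^(−0.4 Δm) = 10^(−0.4 × 5.30) = 10^-2.120 = 7.586×10^-3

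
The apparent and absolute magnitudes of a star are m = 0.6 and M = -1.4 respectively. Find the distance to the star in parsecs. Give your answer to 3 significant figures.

d ≈ 25.1 pc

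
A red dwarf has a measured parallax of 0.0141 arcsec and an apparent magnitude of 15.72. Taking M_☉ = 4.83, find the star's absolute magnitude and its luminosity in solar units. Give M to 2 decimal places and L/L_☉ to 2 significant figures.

M ≈ 11.47; L/L_☉ ≈ 2.2×10^-3

d = 1/p = 1/0.0141″ = 70.92 pc
M = m − 5 log₁₀ d + 5 = 15.72 − 5·1.8508 + 5 = 11.466
M − M_☉ = 11.466 − 4.83 = 6.636
L/L_☉ = 10^(−0.4 × 6.636) = 2.216×10^-3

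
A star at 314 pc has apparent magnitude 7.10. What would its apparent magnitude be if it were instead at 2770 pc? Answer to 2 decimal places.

Flux ∝ 1/d², so Δm = 5 log₁₀(d₂/d₁) = 5 log₁₀(2770/314) = 4.728
m₂ = m₁ + Δm = 7.10 + (4.728) = 11.828

m ≈ 11.83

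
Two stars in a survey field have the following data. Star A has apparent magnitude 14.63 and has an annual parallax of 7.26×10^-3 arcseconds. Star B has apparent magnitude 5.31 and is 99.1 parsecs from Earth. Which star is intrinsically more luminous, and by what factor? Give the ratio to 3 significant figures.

Star A: d = 1/p = 1/7.26×10^-3″ = 137.7 pc
Star A: M = m − 5 log₁₀ d + 5 = 14.63 − 5·2.1391 + 5 = 8.935
Star B: M = m − 5 log₁₀ d + 5 = 5.31 − 5·1.9961 + 5 = 0.330
ΔM = M_A − M_B = 8.935 − (0.330) = 8.605; smaller M is more luminous → Star B.
L ratio = 10^(0.4 |ΔM|) = 10^3.442 = 2767

Star B is more luminous, by a factor of 2770.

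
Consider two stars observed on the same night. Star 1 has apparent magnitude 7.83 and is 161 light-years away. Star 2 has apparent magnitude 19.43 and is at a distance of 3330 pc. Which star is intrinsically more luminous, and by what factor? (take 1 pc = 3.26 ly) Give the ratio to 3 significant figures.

Star 1 is more luminous, by a factor of 9.60.

Star 1: d = 161 ly / 3.26 = 49.39 pc
Star 1: M = m − 5 log₁₀ d + 5 = 7.83 − 5·1.6936 + 5 = 4.362
Star 2: M = m − 5 log₁₀ d + 5 = 19.43 − 5·3.5224 + 5 = 6.818
ΔM = M_1 − M_2 = 4.362 − (6.818) = -2.456; smaller M is more luminous → Star 1.
L ratio = 10^(0.4 |ΔM|) = 10^0.982 = 9.601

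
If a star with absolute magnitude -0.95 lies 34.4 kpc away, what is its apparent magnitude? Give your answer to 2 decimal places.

m ≈ 16.73

d = 34.4 kpc = 34400 pc
m = M + 5 log₁₀ d − 5 = -0.95 + 5·4.5366 − 5 = 16.733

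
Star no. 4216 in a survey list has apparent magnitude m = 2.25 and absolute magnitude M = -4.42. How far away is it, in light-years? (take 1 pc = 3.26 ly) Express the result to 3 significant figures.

Distance modulus: m − M = 2.25 − (-4.42) = 6.670
m − M = 5 log₁₀ d − 5
log₁₀ d = (m − M)/5 + 1 = 2.3340
d = 10^2.3340 = 215.8 pc
= 703.4 ly

d ≈ 703 ly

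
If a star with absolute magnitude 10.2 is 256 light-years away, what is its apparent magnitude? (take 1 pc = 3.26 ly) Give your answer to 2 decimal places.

m ≈ 14.68

d = 256 ly / 3.26 = 78.53 pc
m = M + 5 log₁₀ d − 5 = 10.2 + 5·1.8950 − 5 = 14.675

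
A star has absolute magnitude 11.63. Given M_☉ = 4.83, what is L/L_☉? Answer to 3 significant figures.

M − M_☉ = 11.63 − 4.83 = 6.800
L/L_☉ = 10^(−0.4 (M − M_☉)) = 10^-2.720 = 1.905×10^-3

L/L_☉ ≈ 1.91×10^-3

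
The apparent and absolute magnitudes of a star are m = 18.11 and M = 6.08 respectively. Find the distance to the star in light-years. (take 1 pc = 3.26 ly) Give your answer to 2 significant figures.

d ≈ 8300 ly

Distance modulus: m − M = 18.11 − (6.08) = 12.030
m − M = 5 log₁₀ d − 5
log₁₀ d = (m − M)/5 + 1 = 3.4060
d = 10^3.4060 = 2547 pc
= 8303 ly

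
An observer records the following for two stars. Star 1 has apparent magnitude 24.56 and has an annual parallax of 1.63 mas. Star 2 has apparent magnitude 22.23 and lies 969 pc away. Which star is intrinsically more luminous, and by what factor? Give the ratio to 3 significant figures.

Star 1: p = 1.63 mas = 1.63×10^-3″ → d = 1/p = 613.5 pc
Star 1: M = m − 5 log₁₀ d + 5 = 24.56 − 5·2.7878 + 5 = 15.621
Star 2: M = m − 5 log₁₀ d + 5 = 22.23 − 5·2.9863 + 5 = 12.298
ΔM = M_1 − M_2 = 15.621 − (12.298) = 3.323; smaller M is more luminous → Star 2.
L ratio = 10^(0.4 |ΔM|) = 10^1.329 = 21.33

Star 2 is more luminous, by a factor of 21.3.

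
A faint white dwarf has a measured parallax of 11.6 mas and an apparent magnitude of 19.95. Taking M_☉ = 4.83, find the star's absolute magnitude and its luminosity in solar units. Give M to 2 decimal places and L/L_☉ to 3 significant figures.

M ≈ 15.27; L/L_☉ ≈ 6.65×10^-5

d = 1/p = 1000/11.6 mas = 86.21 pc
M = m − 5 log₁₀ d + 5 = 19.95 − 5·1.9355 + 5 = 15.272
M − M_☉ = 15.272 − 4.83 = 10.442
L/L_☉ = 10^(−0.4 × 10.442) = 6.654×10^-5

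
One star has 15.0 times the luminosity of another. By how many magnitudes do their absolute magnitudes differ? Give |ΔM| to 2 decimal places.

|ΔM| ≈ 2.94

Pogson: ΔM = −2.5 log₁₀(ratio) = −2.5 log₁₀(15.0) = −2.5 × 1.1761 = -2.940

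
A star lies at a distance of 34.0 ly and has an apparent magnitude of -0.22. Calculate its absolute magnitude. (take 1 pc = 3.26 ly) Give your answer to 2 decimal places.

d = 34.0 ly / 3.26 = 10.43 pc
5 log₁₀(d/10 pc) = 5 log₁₀(10.43) − 5 = 0.091
M = m − 5 log₁₀(d/10) = -0.22 − 0.091 = -0.311

M ≈ -0.31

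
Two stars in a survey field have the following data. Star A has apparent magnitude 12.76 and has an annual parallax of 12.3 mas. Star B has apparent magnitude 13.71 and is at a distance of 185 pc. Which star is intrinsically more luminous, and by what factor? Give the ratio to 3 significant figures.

Star B is more luminous, by a factor of 2.16.

Star A: p = 12.3 mas = 0.0123″ → d = 1/p = 81.30 pc
Star A: M = m − 5 log₁₀ d + 5 = 12.76 − 5·1.9101 + 5 = 8.210
Star B: M = m − 5 log₁₀ d + 5 = 13.71 − 5·2.2672 + 5 = 7.374
ΔM = M_A − M_B = 8.210 − (7.374) = 0.835; smaller M is more luminous → Star B.
L ratio = 10^(0.4 |ΔM|) = 10^0.334 = 2.159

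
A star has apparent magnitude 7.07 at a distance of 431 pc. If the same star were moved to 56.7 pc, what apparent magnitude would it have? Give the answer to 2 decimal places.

m ≈ 2.67

Flux ∝ 1/d², so Δm = 5 log₁₀(d₂/d₁) = 5 log₁₀(56.7/431) = -4.404
m₂ = m₁ + Δm = 7.07 + (-4.404) = 2.666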